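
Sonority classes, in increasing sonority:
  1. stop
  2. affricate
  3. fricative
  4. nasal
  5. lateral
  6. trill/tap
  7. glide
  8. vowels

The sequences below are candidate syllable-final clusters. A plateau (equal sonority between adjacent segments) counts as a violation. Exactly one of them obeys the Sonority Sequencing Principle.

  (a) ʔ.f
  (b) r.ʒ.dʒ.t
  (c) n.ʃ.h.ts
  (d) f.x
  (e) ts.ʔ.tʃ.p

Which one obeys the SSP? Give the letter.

b

(a) 1-3 → violates
(b) 6-3-2-1 → obeys
(c) 4-3-3-2 → violates
(d) 3-3 → violates
(e) 2-1-2-1 → violates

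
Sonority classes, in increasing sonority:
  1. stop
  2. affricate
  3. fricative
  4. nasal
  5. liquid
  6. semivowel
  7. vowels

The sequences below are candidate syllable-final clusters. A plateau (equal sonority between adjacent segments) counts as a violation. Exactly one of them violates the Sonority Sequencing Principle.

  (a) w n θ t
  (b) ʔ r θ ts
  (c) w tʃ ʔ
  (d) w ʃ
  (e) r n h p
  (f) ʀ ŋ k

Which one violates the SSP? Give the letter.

(a) 6-4-3-1 → obeys
(b) 1-5-3-2 → violates
(c) 6-2-1 → obeys
(d) 6-3 → obeys
(e) 5-4-3-1 → obeys
(f) 5-4-1 → obeys

b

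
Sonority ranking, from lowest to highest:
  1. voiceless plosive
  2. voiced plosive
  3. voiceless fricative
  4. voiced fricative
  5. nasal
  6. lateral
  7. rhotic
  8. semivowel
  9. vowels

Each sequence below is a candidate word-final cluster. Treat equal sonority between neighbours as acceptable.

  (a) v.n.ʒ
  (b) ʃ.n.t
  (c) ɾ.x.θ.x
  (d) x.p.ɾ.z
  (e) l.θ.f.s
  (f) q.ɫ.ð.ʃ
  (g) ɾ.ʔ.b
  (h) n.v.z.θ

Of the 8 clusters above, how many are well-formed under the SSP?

3

(a) sonority 4-5-4: ill-formed.
(b) sonority 3-5-1: ill-formed.
(c) sonority 7-3-3-3: well-formed.
(d) sonority 3-1-7-4: ill-formed.
(e) sonority 6-3-3-3: well-formed.
(f) sonority 1-6-4-3: ill-formed.
(g) sonority 7-1-2: ill-formed.
(h) sonority 5-4-4-3: well-formed.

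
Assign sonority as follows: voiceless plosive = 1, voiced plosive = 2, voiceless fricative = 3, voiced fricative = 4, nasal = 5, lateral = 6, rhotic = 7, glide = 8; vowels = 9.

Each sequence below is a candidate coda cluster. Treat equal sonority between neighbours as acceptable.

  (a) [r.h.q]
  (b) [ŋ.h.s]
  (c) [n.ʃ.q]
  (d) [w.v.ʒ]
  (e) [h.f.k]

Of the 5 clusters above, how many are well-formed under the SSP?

5

(a) [r.h.q]: profile 7-3-1 — obeys.
(b) [ŋ.h.s]: profile 5-3-3 — obeys.
(c) [n.ʃ.q]: profile 5-3-1 — obeys.
(d) [w.v.ʒ]: profile 8-4-4 — obeys.
(e) [h.f.k]: profile 3-3-1 — obeys.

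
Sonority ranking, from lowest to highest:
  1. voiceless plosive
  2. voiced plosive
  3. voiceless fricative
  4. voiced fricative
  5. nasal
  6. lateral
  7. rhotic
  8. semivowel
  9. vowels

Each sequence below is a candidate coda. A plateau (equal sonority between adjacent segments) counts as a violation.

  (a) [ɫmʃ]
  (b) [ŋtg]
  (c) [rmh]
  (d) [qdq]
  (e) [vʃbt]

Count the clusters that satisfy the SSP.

(a) 6-5-3 → obeys
(b) 5-1-2 → violates
(c) 7-5-3 → obeys
(d) 1-2-1 → violates
(e) 4-3-2-1 → obeys

3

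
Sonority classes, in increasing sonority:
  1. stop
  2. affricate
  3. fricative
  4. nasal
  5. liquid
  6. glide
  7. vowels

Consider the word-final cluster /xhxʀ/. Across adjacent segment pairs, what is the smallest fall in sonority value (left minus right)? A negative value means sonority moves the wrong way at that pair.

-2

/x/ — fricative, sonority 3.
/h/ — fricative, sonority 3.
/x/ — fricative, sonority 3.
/ʀ/ — liquid, sonority 5.
/x/→/h/: change +0.
/h/→/x/: change +0.
/x/→/ʀ/: change -2.
Minimum = -2.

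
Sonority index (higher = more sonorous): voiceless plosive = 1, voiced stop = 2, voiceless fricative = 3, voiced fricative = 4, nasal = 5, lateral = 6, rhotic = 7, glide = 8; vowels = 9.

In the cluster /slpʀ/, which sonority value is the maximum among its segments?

7

/s/: voiceless fricative = 3.
/l/: lateral = 6.
/p/: voiceless plosive = 1.
/ʀ/: rhotic = 7.
The maximum is 7.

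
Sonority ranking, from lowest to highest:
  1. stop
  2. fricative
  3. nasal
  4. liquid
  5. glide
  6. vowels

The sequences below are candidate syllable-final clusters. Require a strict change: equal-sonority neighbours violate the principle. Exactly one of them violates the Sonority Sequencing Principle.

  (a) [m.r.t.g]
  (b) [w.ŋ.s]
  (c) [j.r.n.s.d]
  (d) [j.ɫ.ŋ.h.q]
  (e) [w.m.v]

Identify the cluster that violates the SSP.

(a) [m.r.t.g]: profile 3-4-1-1 — violates.
(b) [w.ŋ.s]: profile 5-3-2 — obeys.
(c) [j.r.n.s.d]: profile 5-4-3-2-1 — obeys.
(d) [j.ɫ.ŋ.h.q]: profile 5-4-3-2-1 — obeys.
(e) [w.m.v]: profile 5-3-2 — obeys.

a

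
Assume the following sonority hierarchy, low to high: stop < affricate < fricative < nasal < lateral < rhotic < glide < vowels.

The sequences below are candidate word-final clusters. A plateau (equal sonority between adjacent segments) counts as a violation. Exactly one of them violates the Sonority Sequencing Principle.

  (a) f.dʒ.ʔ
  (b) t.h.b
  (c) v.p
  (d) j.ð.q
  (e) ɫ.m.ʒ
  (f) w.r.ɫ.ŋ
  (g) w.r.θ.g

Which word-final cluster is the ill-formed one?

b

(a) f.dʒ.ʔ: profile 3-2-1 — obeys.
(b) t.h.b: profile 1-3-1 — violates.
(c) v.p: profile 3-1 — obeys.
(d) j.ð.q: profile 7-3-1 — obeys.
(e) ɫ.m.ʒ: profile 5-4-3 — obeys.
(f) w.r.ɫ.ŋ: profile 7-6-5-4 — obeys.
(g) w.r.θ.g: profile 7-6-3-1 — obeys.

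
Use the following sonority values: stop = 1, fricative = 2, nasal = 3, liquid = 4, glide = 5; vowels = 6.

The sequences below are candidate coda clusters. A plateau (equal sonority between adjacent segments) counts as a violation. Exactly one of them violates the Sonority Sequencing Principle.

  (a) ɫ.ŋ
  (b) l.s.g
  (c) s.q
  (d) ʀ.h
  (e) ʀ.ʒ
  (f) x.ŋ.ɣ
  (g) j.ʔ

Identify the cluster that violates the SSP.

f

(a) ɫ.ŋ: profile 4-3 — obeys.
(b) l.s.g: profile 4-2-1 — obeys.
(c) s.q: profile 2-1 — obeys.
(d) ʀ.h: profile 4-2 — obeys.
(e) ʀ.ʒ: profile 4-2 — obeys.
(f) x.ŋ.ɣ: profile 2-3-2 — violates.
(g) j.ʔ: profile 5-1 — obeys.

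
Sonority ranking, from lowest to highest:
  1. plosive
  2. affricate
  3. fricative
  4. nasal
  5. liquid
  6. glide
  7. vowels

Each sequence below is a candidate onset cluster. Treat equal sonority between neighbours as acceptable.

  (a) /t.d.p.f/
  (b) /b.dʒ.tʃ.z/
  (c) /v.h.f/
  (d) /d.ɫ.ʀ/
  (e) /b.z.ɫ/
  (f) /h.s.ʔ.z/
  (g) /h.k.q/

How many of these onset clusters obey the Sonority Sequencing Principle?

5

(a) sonority 1-1-1-3: well-formed.
(b) sonority 1-2-2-3: well-formed.
(c) sonority 3-3-3: well-formed.
(d) sonority 1-5-5: well-formed.
(e) sonority 1-3-5: well-formed.
(f) sonority 3-3-1-3: ill-formed.
(g) sonority 3-1-1: ill-formed.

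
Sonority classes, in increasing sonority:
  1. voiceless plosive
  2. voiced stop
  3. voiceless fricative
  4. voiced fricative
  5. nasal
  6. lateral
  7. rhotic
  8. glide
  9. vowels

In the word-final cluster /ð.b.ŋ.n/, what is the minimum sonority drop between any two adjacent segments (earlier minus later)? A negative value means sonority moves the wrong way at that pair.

-3

/ð/ — voiced fricative, sonority 4.
/b/ — voiced stop, sonority 2.
/ŋ/ — nasal, sonority 5.
/n/ — nasal, sonority 5.
/ð/→/b/: change +2.
/b/→/ŋ/: change -3.
/ŋ/→/n/: change +0.
Minimum = -3.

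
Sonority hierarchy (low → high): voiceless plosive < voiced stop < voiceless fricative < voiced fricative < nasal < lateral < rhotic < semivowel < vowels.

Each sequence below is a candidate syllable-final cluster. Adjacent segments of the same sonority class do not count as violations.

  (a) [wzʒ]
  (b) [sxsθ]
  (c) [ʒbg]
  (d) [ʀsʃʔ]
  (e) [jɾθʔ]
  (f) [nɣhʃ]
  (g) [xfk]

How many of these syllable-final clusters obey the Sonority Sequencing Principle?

7

(a) sonority 8-4-4: well-formed.
(b) sonority 3-3-3-3: well-formed.
(c) sonority 4-2-2: well-formed.
(d) sonority 7-3-3-1: well-formed.
(e) sonority 8-7-3-1: well-formed.
(f) sonority 5-4-3-3: well-formed.
(g) sonority 3-3-1: well-formed.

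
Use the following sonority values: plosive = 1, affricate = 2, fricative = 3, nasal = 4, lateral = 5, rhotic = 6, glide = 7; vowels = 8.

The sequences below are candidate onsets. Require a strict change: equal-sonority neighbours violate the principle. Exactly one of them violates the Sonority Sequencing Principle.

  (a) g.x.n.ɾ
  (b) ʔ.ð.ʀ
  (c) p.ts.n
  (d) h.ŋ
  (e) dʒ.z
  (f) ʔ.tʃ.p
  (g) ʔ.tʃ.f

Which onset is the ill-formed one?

(a) 1-3-4-6 → obeys
(b) 1-3-6 → obeys
(c) 1-2-4 → obeys
(d) 3-4 → obeys
(e) 2-3 → obeys
(f) 1-2-1 → violates
(g) 1-2-3 → obeys

f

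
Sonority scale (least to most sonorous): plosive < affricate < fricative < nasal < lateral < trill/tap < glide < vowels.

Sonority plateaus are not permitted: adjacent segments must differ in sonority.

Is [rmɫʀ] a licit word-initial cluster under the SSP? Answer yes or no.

no

/r/: trill/tap = 6.
/m/: nasal = 4.
/ɫ/: lateral = 5.
/ʀ/: trill/tap = 6.
The profile is 6-4-5-6. Between /r/ (6) and /m/ (4) sonority does not rise, so the cluster violates the SSP.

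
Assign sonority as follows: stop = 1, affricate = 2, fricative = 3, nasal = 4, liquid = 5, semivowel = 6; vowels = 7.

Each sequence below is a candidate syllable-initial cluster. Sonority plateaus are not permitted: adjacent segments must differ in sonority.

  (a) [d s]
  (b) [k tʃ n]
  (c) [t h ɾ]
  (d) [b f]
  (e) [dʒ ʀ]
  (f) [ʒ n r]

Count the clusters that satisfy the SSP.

(a) 1-3 → obeys
(b) 1-2-4 → obeys
(c) 1-3-5 → obeys
(d) 1-3 → obeys
(e) 2-5 → obeys
(f) 3-4-5 → obeys

6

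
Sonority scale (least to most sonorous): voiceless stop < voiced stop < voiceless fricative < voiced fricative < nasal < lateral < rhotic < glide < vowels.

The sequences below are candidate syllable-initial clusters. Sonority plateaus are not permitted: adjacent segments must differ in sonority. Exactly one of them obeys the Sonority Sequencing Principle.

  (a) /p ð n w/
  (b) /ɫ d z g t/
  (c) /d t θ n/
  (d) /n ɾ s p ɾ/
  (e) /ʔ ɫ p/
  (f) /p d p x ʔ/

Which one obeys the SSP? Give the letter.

(a) 1-4-5-8 → obeys
(b) 6-2-4-2-1 → violates
(c) 2-1-3-5 → violates
(d) 5-7-3-1-7 → violates
(e) 1-6-1 → violates
(f) 1-2-1-3-1 → violates

a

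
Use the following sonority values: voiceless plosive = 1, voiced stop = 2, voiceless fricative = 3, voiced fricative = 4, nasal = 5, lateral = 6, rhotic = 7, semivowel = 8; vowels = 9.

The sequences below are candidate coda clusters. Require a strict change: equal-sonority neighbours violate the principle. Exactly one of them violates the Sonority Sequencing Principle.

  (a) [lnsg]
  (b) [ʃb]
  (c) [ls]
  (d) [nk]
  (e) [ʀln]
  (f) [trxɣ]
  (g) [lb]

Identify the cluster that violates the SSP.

(a) [lnsg]: profile 6-5-3-2 — obeys.
(b) [ʃb]: profile 3-2 — obeys.
(c) [ls]: profile 6-3 — obeys.
(d) [nk]: profile 5-1 — obeys.
(e) [ʀln]: profile 7-6-5 — obeys.
(f) [trxɣ]: profile 1-7-3-4 — violates.
(g) [lb]: profile 6-2 — obeys.

f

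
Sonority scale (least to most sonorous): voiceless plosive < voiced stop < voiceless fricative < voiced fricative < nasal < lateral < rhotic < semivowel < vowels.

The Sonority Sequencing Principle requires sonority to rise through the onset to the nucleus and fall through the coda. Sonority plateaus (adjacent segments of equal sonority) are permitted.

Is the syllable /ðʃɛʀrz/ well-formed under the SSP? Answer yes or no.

no

Onset: /ð/ is a voiced fricative (sonority 4), /ʃ/ is a voiceless fricative (sonority 3); then the nucleus /ɛ/ (sonority 9).
Onset profile 4-3-9 — does not rise throughout.
Coda: /ʀ/ is a rhotic (sonority 7), /r/ is a rhotic (sonority 7), /z/ is a voiced fricative (sonority 4).
Coda profile 9-7-7-4 — falls from the nucleus.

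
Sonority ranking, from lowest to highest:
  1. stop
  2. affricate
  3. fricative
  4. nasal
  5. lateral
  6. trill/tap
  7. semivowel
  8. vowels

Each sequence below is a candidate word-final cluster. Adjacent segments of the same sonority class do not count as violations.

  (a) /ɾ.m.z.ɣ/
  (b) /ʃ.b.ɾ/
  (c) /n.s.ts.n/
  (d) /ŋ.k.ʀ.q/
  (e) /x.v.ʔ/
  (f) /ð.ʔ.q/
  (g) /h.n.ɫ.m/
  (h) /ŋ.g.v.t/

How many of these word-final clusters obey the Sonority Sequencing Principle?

(a) /ɾ.m.z.ɣ/: profile 6-4-3-3 — obeys.
(b) /ʃ.b.ɾ/: profile 3-1-6 — violates.
(c) /n.s.ts.n/: profile 4-3-2-4 — violates.
(d) /ŋ.k.ʀ.q/: profile 4-1-6-1 — violates.
(e) /x.v.ʔ/: profile 3-3-1 — obeys.
(f) /ð.ʔ.q/: profile 3-1-1 — obeys.
(g) /h.n.ɫ.m/: profile 3-4-5-4 — violates.
(h) /ŋ.g.v.t/: profile 4-1-3-1 — violates.

3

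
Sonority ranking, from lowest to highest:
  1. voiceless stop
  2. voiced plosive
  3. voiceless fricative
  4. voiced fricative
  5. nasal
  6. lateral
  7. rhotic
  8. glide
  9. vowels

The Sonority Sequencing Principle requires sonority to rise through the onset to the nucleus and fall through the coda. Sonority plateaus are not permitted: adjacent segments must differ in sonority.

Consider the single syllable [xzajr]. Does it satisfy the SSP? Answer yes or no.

yes

Onset: /x/ is a voiceless fricative (sonority 3), /z/ is a voiced fricative (sonority 4); then the nucleus /a/ (sonority 9).
Onset profile 3-4-9 — rises to the nucleus.
Coda: /j/ is a glide (sonority 8), /r/ is a rhotic (sonority 7).
Coda profile 9-8-7 — falls from the nucleus.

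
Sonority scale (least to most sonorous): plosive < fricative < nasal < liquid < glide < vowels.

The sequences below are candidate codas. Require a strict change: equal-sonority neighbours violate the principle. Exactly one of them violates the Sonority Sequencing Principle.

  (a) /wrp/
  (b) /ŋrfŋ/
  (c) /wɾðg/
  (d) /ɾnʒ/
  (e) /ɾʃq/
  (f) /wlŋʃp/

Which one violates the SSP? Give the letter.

b

(a) sonority 5-4-1: well-formed.
(b) sonority 3-4-2-3: ill-formed.
(c) sonority 5-4-2-1: well-formed.
(d) sonority 4-3-2: well-formed.
(e) sonority 4-2-1: well-formed.
(f) sonority 5-4-3-2-1: well-formed.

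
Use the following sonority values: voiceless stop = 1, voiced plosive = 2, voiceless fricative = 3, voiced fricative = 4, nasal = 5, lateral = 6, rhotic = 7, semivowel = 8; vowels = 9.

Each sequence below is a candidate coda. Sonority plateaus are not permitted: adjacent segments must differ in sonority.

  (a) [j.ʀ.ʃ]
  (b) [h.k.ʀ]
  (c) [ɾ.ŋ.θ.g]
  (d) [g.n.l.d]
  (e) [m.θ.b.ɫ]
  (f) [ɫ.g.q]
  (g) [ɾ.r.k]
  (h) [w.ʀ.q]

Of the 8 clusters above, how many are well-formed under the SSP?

4

(a) sonority 8-7-3: well-formed.
(b) sonority 3-1-7: ill-formed.
(c) sonority 7-5-3-2: well-formed.
(d) sonority 2-5-6-2: ill-formed.
(e) sonority 5-3-2-6: ill-formed.
(f) sonority 6-2-1: well-formed.
(g) sonority 7-7-1: ill-formed.
(h) sonority 8-7-1: well-formed.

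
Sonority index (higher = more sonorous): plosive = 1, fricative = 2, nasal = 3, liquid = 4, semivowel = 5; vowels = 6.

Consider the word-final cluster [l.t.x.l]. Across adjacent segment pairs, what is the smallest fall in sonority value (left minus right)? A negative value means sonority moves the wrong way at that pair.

/l/ is a liquid (sonority 4).
/t/ is a plosive (sonority 1).
/x/ is a fricative (sonority 2).
/l/ is a liquid (sonority 4).
/l/→/t/: change +3.
/t/→/x/: change -1.
/x/→/l/: change -2.
Minimum = -2.

-2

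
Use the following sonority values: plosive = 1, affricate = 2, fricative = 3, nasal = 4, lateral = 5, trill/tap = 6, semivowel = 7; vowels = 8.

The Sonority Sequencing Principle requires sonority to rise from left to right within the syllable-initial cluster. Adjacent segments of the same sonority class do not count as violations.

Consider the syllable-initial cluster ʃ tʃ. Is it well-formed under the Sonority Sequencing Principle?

/ʃ/: fricative = 3.
/tʃ/: affricate = 2.
The profile is 3-2. Between /ʃ/ (3) and /tʃ/ (2) sonority does not rise, so the cluster violates the SSP.

no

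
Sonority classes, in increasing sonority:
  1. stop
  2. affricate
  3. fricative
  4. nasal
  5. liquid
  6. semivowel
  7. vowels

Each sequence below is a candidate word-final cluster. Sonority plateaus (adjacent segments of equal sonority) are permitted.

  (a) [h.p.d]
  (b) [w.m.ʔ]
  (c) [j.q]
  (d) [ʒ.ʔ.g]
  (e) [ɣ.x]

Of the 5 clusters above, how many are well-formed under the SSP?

5

(a) sonority 3-1-1: well-formed.
(b) sonority 6-4-1: well-formed.
(c) sonority 6-1: well-formed.
(d) sonority 3-1-1: well-formed.
(e) sonority 3-3: well-formed.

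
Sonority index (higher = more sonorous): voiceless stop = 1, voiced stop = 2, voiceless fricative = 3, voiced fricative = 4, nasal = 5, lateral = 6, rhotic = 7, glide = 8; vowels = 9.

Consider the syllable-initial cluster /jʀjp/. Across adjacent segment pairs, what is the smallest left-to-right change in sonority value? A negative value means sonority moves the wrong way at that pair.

-7

/j/: glide = 8.
/ʀ/: rhotic = 7.
/j/: glide = 8.
/p/: voiceless stop = 1.
/j/→/ʀ/: change -1.
/ʀ/→/j/: change +1.
/j/→/p/: change -7.
Minimum = -7.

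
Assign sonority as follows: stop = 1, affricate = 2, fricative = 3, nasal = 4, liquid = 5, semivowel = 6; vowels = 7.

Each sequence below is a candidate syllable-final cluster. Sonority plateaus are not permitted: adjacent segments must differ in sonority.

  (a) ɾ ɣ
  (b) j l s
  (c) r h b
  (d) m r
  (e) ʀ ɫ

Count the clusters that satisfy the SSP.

(a) sonority 5-3: well-formed.
(b) sonority 6-5-3: well-formed.
(c) sonority 5-3-1: well-formed.
(d) sonority 4-5: ill-formed.
(e) sonority 5-5: ill-formed.

3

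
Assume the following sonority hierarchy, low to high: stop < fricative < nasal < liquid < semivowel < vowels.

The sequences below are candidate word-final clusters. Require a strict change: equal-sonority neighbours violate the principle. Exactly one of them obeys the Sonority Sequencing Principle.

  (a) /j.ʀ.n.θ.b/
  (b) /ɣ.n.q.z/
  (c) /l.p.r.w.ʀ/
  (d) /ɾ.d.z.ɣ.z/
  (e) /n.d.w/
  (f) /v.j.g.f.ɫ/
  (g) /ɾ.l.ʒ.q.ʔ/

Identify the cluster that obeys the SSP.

(a) sonority 5-4-3-2-1: well-formed.
(b) sonority 2-3-1-2: ill-formed.
(c) sonority 4-1-4-5-4: ill-formed.
(d) sonority 4-1-2-2-2: ill-formed.
(e) sonority 3-1-5: ill-formed.
(f) sonority 2-5-1-2-4: ill-formed.
(g) sonority 4-4-2-1-1: ill-formed.

a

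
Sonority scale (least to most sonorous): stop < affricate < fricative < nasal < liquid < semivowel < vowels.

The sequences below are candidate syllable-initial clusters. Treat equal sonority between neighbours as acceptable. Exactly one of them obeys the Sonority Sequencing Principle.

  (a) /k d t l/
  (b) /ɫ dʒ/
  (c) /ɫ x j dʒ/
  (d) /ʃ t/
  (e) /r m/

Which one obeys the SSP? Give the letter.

a

(a) sonority 1-1-1-5: well-formed.
(b) sonority 5-2: ill-formed.
(c) sonority 5-3-6-2: ill-formed.
(d) sonority 3-1: ill-formed.
(e) sonority 5-4: ill-formed.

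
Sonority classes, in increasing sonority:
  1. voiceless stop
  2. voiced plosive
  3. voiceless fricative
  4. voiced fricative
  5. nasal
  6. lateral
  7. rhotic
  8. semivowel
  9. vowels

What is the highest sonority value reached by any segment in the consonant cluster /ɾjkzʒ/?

/ɾ/: rhotic = 7.
/j/: semivowel = 8.
/k/: voiceless stop = 1.
/z/: voiced fricative = 4.
/ʒ/: voiced fricative = 4.
The maximum is 8.

8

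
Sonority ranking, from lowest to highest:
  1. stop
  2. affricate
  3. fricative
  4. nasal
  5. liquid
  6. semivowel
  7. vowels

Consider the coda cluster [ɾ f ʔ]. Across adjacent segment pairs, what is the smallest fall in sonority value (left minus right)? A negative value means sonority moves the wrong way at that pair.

2

/ɾ/ — liquid, sonority 5.
/f/ — fricative, sonority 3.
/ʔ/ — stop, sonority 1.
/ɾ/→/f/: change +2.
/f/→/ʔ/: change +2.
Minimum = 2.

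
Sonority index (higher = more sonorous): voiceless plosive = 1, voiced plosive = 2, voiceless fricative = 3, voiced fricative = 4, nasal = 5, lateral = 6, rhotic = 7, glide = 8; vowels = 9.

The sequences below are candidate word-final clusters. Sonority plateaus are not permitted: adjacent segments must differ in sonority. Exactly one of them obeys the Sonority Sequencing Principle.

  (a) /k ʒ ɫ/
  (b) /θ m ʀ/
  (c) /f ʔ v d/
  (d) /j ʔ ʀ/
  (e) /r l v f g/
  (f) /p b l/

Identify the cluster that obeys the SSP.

(a) sonority 1-4-6: ill-formed.
(b) sonority 3-5-7: ill-formed.
(c) sonority 3-1-4-2: ill-formed.
(d) sonority 8-1-7: ill-formed.
(e) sonority 7-6-4-3-2: well-formed.
(f) sonority 1-2-6: ill-formed.

e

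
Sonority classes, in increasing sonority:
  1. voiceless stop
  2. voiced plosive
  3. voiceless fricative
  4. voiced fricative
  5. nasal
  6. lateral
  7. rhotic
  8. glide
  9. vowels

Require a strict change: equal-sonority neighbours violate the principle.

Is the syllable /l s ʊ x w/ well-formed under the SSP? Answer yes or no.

no

Onset: /l/ is a lateral (sonority 6), /s/ is a voiceless fricative (sonority 3); then the nucleus /ʊ/ (sonority 9).
Onset profile 6-3-9 — does not strictly rise throughout.
Coda: /x/ is a voiceless fricative (sonority 3), /w/ is a glide (sonority 8).
Coda profile 9-3-8 — does not strictly fall throughout.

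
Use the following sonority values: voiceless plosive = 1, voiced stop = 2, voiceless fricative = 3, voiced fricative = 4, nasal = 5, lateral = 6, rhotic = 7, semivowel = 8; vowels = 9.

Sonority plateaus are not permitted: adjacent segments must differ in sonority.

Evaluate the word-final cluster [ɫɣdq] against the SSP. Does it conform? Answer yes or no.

/ɫ/: lateral = 6.
/ɣ/: voiced fricative = 4.
/d/: voiced stop = 2.
/q/: voiceless plosive = 1.
The profile 6-4-2-1 strictly falls, so the word-final cluster satisfies the SSP.

yes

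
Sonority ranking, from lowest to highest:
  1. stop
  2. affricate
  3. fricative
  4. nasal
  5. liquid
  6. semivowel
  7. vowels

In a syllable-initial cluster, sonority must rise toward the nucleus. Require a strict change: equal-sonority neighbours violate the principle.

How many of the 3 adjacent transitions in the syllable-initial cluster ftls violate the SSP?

2

/f/: fricative = 3.
/t/: stop = 1.
/l/: liquid = 5.
/s/: fricative = 3.
/f/→/t/: 3→1 (does not rise) — violation.
/t/→/l/: 1→5 (rises) — ok.
/l/→/s/: 5→3 (does not rise) — violation.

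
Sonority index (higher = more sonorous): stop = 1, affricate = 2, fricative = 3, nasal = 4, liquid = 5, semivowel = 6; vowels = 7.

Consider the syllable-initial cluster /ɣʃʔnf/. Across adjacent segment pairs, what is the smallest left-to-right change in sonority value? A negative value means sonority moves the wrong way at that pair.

/ɣ/ — fricative, sonority 3.
/ʃ/ — fricative, sonority 3.
/ʔ/ — stop, sonority 1.
/n/ — nasal, sonority 4.
/f/ — fricative, sonority 3.
/ɣ/→/ʃ/: change +0.
/ʃ/→/ʔ/: change -2.
/ʔ/→/n/: change +3.
/n/→/f/: change -1.
Minimum = -2.

-2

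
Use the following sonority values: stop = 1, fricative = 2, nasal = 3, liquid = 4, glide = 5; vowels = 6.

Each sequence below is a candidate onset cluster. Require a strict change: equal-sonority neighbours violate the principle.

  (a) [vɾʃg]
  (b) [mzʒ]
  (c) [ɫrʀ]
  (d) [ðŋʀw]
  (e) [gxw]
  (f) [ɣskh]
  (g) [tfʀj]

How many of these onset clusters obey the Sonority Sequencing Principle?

(a) sonority 2-4-2-1: ill-formed.
(b) sonority 3-2-2: ill-formed.
(c) sonority 4-4-4: ill-formed.
(d) sonority 2-3-4-5: well-formed.
(e) sonority 1-2-5: well-formed.
(f) sonority 2-2-1-2: ill-formed.
(g) sonority 1-2-4-5: well-formed.

3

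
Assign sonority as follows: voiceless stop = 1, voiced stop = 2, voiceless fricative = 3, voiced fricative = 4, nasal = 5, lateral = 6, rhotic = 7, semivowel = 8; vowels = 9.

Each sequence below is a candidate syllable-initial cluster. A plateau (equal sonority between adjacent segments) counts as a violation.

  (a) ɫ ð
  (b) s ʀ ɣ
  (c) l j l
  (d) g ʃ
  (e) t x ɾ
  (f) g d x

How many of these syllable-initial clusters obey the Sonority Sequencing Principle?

(a) sonority 6-4: ill-formed.
(b) sonority 3-7-4: ill-formed.
(c) sonority 6-8-6: ill-formed.
(d) sonority 2-3: well-formed.
(e) sonority 1-3-7: well-formed.
(f) sonority 2-2-3: ill-formed.

2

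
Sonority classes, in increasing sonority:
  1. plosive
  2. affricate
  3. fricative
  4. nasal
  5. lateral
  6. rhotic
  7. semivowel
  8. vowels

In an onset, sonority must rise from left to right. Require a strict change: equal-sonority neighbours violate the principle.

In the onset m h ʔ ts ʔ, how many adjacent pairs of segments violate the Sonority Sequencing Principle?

/m/: nasal = 4.
/h/: fricative = 3.
/ʔ/: plosive = 1.
/ts/: affricate = 2.
/ʔ/: plosive = 1.
/m/→/h/: 4→3 (does not rise) — violation.
/h/→/ʔ/: 3→1 (does not rise) — violation.
/ʔ/→/ts/: 1→2 (rises) — ok.
/ts/→/ʔ/: 2→1 (does not rise) — violation.

3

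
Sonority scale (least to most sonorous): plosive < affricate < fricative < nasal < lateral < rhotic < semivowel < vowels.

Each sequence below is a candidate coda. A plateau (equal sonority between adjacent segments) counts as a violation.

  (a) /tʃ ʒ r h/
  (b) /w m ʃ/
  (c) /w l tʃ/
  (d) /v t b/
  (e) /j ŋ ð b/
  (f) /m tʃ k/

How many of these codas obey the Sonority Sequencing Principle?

4

(a) /tʃ ʒ r h/: profile 2-3-6-3 — violates.
(b) /w m ʃ/: profile 7-4-3 — obeys.
(c) /w l tʃ/: profile 7-5-2 — obeys.
(d) /v t b/: profile 3-1-1 — violates.
(e) /j ŋ ð b/: profile 7-4-3-1 — obeys.
(f) /m tʃ k/: profile 4-2-1 — obeys.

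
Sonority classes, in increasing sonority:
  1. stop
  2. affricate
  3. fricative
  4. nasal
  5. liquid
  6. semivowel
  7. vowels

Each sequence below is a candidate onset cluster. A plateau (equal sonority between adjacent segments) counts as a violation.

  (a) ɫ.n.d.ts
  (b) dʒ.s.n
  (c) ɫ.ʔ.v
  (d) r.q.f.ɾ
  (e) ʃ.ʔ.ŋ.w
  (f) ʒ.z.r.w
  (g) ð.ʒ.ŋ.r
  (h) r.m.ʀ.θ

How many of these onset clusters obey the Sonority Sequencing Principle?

1

(a) 5-4-1-2 → violates
(b) 2-3-4 → obeys
(c) 5-1-3 → violates
(d) 5-1-3-5 → violates
(e) 3-1-4-6 → violates
(f) 3-3-5-6 → violates
(g) 3-3-4-5 → violates
(h) 5-4-5-3 → violates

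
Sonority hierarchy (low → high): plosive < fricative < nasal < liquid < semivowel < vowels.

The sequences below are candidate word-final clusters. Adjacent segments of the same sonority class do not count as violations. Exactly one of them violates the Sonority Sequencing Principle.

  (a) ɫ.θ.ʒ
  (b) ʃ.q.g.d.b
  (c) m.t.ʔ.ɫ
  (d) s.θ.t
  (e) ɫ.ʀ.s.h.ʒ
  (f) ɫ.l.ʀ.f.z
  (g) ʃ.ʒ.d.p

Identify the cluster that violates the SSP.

(a) sonority 4-2-2: well-formed.
(b) sonority 2-1-1-1-1: well-formed.
(c) sonority 3-1-1-4: ill-formed.
(d) sonority 2-2-1: well-formed.
(e) sonority 4-4-2-2-2: well-formed.
(f) sonority 4-4-4-2-2: well-formed.
(g) sonority 2-2-1-1: well-formed.

c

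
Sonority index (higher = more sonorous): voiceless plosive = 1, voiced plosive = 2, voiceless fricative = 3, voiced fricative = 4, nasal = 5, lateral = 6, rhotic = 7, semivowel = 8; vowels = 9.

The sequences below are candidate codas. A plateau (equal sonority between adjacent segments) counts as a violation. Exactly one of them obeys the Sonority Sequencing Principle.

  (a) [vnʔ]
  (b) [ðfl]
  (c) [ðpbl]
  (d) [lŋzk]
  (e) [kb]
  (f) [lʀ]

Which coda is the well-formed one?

(a) sonority 4-5-1: ill-formed.
(b) sonority 4-3-6: ill-formed.
(c) sonority 4-1-2-6: ill-formed.
(d) sonority 6-5-4-1: well-formed.
(e) sonority 1-2: ill-formed.
(f) sonority 6-7: ill-formed.

d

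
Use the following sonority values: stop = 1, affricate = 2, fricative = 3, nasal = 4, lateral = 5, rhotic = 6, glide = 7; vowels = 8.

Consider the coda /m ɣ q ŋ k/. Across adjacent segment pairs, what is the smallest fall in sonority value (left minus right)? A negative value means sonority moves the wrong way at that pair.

-3

/m/ is a nasal (sonority 4).
/ɣ/ is a fricative (sonority 3).
/q/ is a stop (sonority 1).
/ŋ/ is a nasal (sonority 4).
/k/ is a stop (sonority 1).
/m/→/ɣ/: change +1.
/ɣ/→/q/: change +2.
/q/→/ŋ/: change -3.
/ŋ/→/k/: change +3.
Minimum = -3.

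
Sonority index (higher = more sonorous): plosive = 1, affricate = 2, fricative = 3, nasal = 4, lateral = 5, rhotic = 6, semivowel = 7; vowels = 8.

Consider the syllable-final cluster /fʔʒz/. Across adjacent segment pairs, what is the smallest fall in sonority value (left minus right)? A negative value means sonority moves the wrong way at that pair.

/f/: fricative = 3.
/ʔ/: plosive = 1.
/ʒ/: fricative = 3.
/z/: fricative = 3.
/f/→/ʔ/: change +2.
/ʔ/→/ʒ/: change -2.
/ʒ/→/z/: change +0.
Minimum = -2.

-2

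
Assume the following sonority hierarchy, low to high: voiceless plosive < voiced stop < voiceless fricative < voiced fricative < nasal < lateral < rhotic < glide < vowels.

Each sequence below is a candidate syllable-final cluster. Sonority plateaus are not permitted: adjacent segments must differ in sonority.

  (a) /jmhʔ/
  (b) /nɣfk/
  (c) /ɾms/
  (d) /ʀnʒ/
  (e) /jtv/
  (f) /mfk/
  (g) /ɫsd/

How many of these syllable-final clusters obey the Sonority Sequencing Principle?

6

(a) /jmhʔ/: profile 8-5-3-1 — obeys.
(b) /nɣfk/: profile 5-4-3-1 — obeys.
(c) /ɾms/: profile 7-5-3 — obeys.
(d) /ʀnʒ/: profile 7-5-4 — obeys.
(e) /jtv/: profile 8-1-4 — violates.
(f) /mfk/: profile 5-3-1 — obeys.
(g) /ɫsd/: profile 6-3-2 — obeys.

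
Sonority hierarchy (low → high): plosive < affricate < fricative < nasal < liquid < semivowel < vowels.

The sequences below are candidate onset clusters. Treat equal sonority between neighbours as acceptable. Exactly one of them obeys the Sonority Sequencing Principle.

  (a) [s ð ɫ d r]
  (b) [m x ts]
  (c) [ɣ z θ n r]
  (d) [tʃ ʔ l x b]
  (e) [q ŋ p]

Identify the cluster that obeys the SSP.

c

(a) [s ð ɫ d r]: profile 3-3-5-1-5 — violates.
(b) [m x ts]: profile 4-3-2 — violates.
(c) [ɣ z θ n r]: profile 3-3-3-4-5 — obeys.
(d) [tʃ ʔ l x b]: profile 2-1-5-3-1 — violates.
(e) [q ŋ p]: profile 1-4-1 — violates.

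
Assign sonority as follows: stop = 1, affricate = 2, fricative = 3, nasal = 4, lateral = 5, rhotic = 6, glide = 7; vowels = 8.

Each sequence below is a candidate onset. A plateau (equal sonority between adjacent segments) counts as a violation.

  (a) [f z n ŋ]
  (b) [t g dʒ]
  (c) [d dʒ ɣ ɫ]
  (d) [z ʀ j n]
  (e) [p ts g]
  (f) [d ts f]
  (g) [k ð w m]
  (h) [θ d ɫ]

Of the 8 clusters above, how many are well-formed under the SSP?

2

(a) sonority 3-3-4-4: ill-formed.
(b) sonority 1-1-2: ill-formed.
(c) sonority 1-2-3-5: well-formed.
(d) sonority 3-6-7-4: ill-formed.
(e) sonority 1-2-1: ill-formed.
(f) sonority 1-2-3: well-formed.
(g) sonority 1-3-7-4: ill-formed.
(h) sonority 3-1-5: ill-formed.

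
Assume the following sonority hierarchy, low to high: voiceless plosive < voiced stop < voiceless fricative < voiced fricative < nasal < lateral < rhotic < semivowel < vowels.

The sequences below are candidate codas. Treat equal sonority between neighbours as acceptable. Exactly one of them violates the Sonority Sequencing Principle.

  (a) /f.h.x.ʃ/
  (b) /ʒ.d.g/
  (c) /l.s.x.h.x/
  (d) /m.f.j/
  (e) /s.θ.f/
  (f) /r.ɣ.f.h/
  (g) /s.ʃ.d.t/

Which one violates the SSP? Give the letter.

d

(a) /f.h.x.ʃ/: profile 3-3-3-3 — obeys.
(b) /ʒ.d.g/: profile 4-2-2 — obeys.
(c) /l.s.x.h.x/: profile 6-3-3-3-3 — obeys.
(d) /m.f.j/: profile 5-3-8 — violates.
(e) /s.θ.f/: profile 3-3-3 — obeys.
(f) /r.ɣ.f.h/: profile 7-4-3-3 — obeys.
(g) /s.ʃ.d.t/: profile 3-3-2-1 — obeys.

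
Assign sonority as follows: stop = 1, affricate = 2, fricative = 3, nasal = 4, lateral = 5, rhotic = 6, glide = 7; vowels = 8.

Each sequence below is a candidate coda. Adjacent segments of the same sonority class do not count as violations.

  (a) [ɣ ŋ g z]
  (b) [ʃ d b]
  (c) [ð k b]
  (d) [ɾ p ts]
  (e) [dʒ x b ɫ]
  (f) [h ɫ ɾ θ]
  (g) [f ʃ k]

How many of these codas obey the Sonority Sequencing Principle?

(a) sonority 3-4-1-3: ill-formed.
(b) sonority 3-1-1: well-formed.
(c) sonority 3-1-1: well-formed.
(d) sonority 6-1-2: ill-formed.
(e) sonority 2-3-1-5: ill-formed.
(f) sonority 3-5-6-3: ill-formed.
(g) sonority 3-3-1: well-formed.

3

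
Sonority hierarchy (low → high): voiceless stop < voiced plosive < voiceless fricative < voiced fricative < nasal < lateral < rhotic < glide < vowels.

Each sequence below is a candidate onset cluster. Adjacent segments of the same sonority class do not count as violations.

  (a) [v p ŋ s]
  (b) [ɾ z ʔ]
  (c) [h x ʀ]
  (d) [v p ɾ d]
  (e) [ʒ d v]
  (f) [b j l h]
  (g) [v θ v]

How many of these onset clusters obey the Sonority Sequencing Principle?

1

(a) [v p ŋ s]: profile 4-1-5-3 — violates.
(b) [ɾ z ʔ]: profile 7-4-1 — violates.
(c) [h x ʀ]: profile 3-3-7 — obeys.
(d) [v p ɾ d]: profile 4-1-7-2 — violates.
(e) [ʒ d v]: profile 4-2-4 — violates.
(f) [b j l h]: profile 2-8-6-3 — violates.
(g) [v θ v]: profile 4-3-4 — violates.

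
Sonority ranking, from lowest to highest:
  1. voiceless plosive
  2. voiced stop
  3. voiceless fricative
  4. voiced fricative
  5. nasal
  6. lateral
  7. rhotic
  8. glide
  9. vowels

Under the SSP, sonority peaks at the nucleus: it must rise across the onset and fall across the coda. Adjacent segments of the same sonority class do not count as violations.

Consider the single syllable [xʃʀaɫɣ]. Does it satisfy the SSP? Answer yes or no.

yes

Onset: /x/ is a voiceless fricative (sonority 3), /ʃ/ is a voiceless fricative (sonority 3), /ʀ/ is a rhotic (sonority 7); then the nucleus /a/ (sonority 9).
Onset profile 3-3-7-9 — rises to the nucleus.
Coda: /ɫ/ is a lateral (sonority 6), /ɣ/ is a voiced fricative (sonority 4).
Coda profile 9-6-4 — falls from the nucleus.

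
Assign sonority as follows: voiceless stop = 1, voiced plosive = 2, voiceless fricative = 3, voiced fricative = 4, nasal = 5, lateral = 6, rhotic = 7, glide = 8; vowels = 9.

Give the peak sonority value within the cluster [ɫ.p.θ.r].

7

/ɫ/ is a lateral (sonority 6).
/p/ is a voiceless stop (sonority 1).
/θ/ is a voiceless fricative (sonority 3).
/r/ is a rhotic (sonority 7).
The maximum is 7.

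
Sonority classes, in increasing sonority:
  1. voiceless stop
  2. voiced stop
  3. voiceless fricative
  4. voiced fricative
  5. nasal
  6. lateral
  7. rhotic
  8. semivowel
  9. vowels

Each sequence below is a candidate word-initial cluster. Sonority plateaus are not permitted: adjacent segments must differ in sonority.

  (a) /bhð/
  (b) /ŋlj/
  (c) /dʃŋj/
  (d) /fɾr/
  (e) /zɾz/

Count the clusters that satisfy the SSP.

3

(a) sonority 2-3-4: well-formed.
(b) sonority 5-6-8: well-formed.
(c) sonority 2-3-5-8: well-formed.
(d) sonority 3-7-7: ill-formed.
(e) sonority 4-7-4: ill-formed.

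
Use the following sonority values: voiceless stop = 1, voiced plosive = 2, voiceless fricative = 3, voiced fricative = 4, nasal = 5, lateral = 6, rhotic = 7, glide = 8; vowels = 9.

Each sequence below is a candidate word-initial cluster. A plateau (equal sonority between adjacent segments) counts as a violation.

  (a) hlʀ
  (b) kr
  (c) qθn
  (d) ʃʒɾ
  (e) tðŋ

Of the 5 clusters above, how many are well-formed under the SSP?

(a) hlʀ: profile 3-6-7 — obeys.
(b) kr: profile 1-7 — obeys.
(c) qθn: profile 1-3-5 — obeys.
(d) ʃʒɾ: profile 3-4-7 — obeys.
(e) tðŋ: profile 1-4-5 — obeys.

5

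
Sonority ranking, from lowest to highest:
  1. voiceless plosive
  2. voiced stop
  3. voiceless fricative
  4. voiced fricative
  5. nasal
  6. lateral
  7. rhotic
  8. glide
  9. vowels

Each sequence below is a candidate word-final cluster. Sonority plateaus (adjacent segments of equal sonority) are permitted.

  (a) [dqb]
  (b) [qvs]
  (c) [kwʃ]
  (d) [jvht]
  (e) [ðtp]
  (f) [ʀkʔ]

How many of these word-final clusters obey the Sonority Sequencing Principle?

(a) sonority 2-1-2: ill-formed.
(b) sonority 1-4-3: ill-formed.
(c) sonority 1-8-3: ill-formed.
(d) sonority 8-4-3-1: well-formed.
(e) sonority 4-1-1: well-formed.
(f) sonority 7-1-1: well-formed.

3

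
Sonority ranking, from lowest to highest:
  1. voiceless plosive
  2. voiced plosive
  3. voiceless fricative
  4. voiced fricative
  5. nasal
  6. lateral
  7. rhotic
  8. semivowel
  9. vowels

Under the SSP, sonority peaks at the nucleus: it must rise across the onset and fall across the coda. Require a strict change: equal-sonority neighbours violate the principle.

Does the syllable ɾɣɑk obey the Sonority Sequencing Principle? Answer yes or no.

Onset: /ɾ/ is a rhotic (sonority 7), /ɣ/ is a voiced fricative (sonority 4); then the nucleus /ɑ/ (sonority 9).
Onset profile 7-4-9 — does not strictly rise throughout.
Coda: /k/ is a voiceless plosive (sonority 1).
Coda profile 9-1 — falls from the nucleus.

no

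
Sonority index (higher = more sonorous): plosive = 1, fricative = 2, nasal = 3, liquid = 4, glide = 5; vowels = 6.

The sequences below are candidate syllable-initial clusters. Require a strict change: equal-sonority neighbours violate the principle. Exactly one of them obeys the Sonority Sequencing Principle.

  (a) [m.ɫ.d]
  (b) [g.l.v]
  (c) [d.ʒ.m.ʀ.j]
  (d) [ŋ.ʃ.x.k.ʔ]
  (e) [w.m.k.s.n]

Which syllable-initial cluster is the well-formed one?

(a) [m.ɫ.d]: profile 3-4-1 — violates.
(b) [g.l.v]: profile 1-4-2 — violates.
(c) [d.ʒ.m.ʀ.j]: profile 1-2-3-4-5 — obeys.
(d) [ŋ.ʃ.x.k.ʔ]: profile 3-2-2-1-1 — violates.
(e) [w.m.k.s.n]: profile 5-3-1-2-3 — violates.

c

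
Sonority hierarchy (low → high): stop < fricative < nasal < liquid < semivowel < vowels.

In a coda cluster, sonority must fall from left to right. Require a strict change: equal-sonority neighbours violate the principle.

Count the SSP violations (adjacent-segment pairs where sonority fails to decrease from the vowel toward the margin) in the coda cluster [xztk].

/x/ is a fricative (sonority 2).
/z/ is a fricative (sonority 2).
/t/ is a stop (sonority 1).
/k/ is a stop (sonority 1).
/x/→/z/: 2→2 (plateau) — violation.
/z/→/t/: 2→1 (falls) — ok.
/t/→/k/: 1→1 (plateau) — violation.

2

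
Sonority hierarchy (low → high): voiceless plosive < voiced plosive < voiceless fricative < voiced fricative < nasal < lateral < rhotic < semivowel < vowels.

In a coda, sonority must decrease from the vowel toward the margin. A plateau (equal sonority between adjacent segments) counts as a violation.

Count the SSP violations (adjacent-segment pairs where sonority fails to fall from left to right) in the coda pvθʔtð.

3

/p/ is a voiceless plosive (sonority 1).
/v/ is a voiced fricative (sonority 4).
/θ/ is a voiceless fricative (sonority 3).
/ʔ/ is a voiceless plosive (sonority 1).
/t/ is a voiceless plosive (sonority 1).
/ð/ is a voiced fricative (sonority 4).
/p/→/v/: 1→4 (does not fall) — violation.
/v/→/θ/: 4→3 (falls) — ok.
/θ/→/ʔ/: 3→1 (falls) — ok.
/ʔ/→/t/: 1→1 (plateau) — violation.
/t/→/ð/: 1→4 (does not fall) — violation.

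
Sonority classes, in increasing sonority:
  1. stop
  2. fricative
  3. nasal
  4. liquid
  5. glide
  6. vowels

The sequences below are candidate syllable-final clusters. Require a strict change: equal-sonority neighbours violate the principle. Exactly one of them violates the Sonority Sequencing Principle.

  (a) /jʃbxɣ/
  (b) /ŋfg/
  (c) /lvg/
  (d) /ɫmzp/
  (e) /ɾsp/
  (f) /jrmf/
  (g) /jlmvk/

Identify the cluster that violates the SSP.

(a) /jʃbxɣ/: profile 5-2-1-2-2 — violates.
(b) /ŋfg/: profile 3-2-1 — obeys.
(c) /lvg/: profile 4-2-1 — obeys.
(d) /ɫmzp/: profile 4-3-2-1 — obeys.
(e) /ɾsp/: profile 4-2-1 — obeys.
(f) /jrmf/: profile 5-4-3-2 — obeys.
(g) /jlmvk/: profile 5-4-3-2-1 — obeys.

a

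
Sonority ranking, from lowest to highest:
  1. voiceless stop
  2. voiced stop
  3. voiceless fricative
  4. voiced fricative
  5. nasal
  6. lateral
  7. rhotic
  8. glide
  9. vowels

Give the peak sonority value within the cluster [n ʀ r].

/n/ — nasal, sonority 5.
/ʀ/ — rhotic, sonority 7.
/r/ — rhotic, sonority 7.
The maximum is 7.

7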